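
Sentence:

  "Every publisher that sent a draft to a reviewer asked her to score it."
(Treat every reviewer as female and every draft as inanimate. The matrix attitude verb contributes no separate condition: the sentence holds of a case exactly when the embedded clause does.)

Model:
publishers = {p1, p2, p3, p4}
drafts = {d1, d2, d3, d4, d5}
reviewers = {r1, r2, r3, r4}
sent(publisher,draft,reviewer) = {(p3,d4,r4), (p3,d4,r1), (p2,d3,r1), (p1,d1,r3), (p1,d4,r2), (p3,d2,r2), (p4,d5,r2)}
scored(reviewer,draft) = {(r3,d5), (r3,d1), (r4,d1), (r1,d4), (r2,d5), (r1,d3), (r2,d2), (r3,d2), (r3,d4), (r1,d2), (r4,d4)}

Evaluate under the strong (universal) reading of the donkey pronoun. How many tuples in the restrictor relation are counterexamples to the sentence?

"her" takes "a reviewer" as antecedent and "it" takes "a draft"; both are donkey pronouns co-varying with the restrictor.
Strong reading: for every (p,d,r) with sent(p,d,r), scored(r,d).
Restrictor triples: (p1,d1,r3)→scored(r3,d1) ✓  (p1,d4,r2)→scored(r2,d4) ✗  (p2,d3,r1)→scored(r1,d3) ✓  (p3,d2,r2)→scored(r2,d2) ✓  (p3,d4,r1)→scored(r1,d4) ✓  (p3,d4,r4)→scored(r4,d4) ✓  (p4,d5,r2)→scored(r2,d5) ✓
Counterexamples (restrictor triples failing the scope): 1.

1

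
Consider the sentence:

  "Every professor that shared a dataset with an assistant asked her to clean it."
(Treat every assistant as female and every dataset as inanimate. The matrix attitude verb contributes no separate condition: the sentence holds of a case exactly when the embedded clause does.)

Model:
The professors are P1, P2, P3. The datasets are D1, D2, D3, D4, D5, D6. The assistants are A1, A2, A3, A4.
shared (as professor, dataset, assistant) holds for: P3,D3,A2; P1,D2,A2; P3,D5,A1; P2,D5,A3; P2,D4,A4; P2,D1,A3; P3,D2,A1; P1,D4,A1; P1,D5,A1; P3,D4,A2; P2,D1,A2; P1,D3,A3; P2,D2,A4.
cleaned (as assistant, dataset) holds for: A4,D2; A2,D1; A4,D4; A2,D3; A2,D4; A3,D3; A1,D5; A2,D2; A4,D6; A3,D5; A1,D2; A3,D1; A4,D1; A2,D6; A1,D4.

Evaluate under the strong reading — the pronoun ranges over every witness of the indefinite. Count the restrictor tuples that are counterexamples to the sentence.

"her" takes "an assistant" as antecedent and "it" takes "a dataset"; both are donkey pronouns co-varying with the restrictor.
Strong reading: for every (p,d,a) with shared(p,d,a), cleaned(a,d).
Restrictor triples: (P1,D2,A2)→cleaned(A2,D2) ✓  (P1,D3,A3)→cleaned(A3,D3) ✓  (P1,D4,A1)→cleaned(A1,D4) ✓  (P1,D5,A1)→cleaned(A1,D5) ✓  (P2,D1,A2)→cleaned(A2,D1) ✓  (P2,D1,A3)→cleaned(A3,D1) ✓  (P2,D2,A4)→cleaned(A4,D2) ✓  (P2,D4,A4)→cleaned(A4,D4) ✓  (P2,D5,A3)→cleaned(A3,D5) ✓  (P3,D2,A1)→cleaned(A1,D2) ✓  (P3,D3,A2)→cleaned(A2,D3) ✓  (P3,D4,A2)→cleaned(A2,D4) ✓  (P3,D5,A1)→cleaned(A1,D5) ✓
Counterexamples (restrictor triples failing the scope): 0.

0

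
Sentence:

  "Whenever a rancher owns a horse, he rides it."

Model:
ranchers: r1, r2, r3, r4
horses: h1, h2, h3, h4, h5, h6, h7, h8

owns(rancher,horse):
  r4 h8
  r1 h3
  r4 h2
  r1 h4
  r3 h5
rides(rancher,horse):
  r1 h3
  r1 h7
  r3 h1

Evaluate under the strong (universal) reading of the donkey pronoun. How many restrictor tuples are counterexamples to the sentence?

4

"it" takes "a horse" as antecedent — a donkey pronoun bound across the clause boundary.
Strong reading: for every (r,h) with owns(r,h), rides(r,h).
Restrictor pairs: (r1,h3) ✓  (r1,h4) ✗  (r3,h5) ✗  (r4,h2) ✗  (r4,h8) ✗
Counterexamples (restrictor pairs failing the scope): 4.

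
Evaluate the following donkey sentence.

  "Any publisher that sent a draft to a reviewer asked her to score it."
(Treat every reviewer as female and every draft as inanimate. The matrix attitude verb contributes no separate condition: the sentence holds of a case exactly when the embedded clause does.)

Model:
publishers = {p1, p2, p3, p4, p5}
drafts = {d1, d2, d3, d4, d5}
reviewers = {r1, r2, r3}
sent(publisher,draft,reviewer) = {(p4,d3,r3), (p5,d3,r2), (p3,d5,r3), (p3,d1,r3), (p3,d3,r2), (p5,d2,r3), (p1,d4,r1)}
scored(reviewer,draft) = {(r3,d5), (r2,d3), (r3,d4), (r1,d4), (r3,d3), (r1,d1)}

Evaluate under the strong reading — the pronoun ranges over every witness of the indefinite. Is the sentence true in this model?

"her" takes "a reviewer" as antecedent and "it" takes "a draft"; both are donkey pronouns co-varying with the restrictor.
Strong reading: for every (p,d,r) with sent(p,d,r), scored(r,d).
Restrictor triples: (p1,d4,r1)→scored(r1,d4) ✓  (p3,d1,r3)→scored(r3,d1) ✗  (p3,d3,r2)→scored(r2,d3) ✓  (p3,d5,r3)→scored(r3,d5) ✓  (p4,d3,r3)→scored(r3,d3) ✓  (p5,d2,r3)→scored(r3,d2) ✗  (p5,d3,r2)→scored(r2,d3) ✓
Counterexample: (p3,d1,r3) — scored(r3,d1) does not hold.

False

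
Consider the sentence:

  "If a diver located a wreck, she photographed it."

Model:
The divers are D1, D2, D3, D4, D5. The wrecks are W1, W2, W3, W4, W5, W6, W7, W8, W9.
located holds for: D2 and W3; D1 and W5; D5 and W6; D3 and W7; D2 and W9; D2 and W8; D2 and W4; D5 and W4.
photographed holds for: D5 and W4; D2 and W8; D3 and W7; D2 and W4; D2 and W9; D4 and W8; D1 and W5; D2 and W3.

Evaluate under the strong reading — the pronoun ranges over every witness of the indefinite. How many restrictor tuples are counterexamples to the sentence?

1

"it" takes "a wreck" as antecedent — a donkey pronoun bound across the clause boundary.
Strong reading: for every (d,w) with located(d,w), photographed(d,w).
Restrictor pairs: (D1,W5) ✓  (D2,W3) ✓  (D2,W4) ✓  (D2,W8) ✓  (D2,W9) ✓  (D3,W7) ✓  (D5,W4) ✓  (D5,W6) ✗
Counterexamples (restrictor pairs failing the scope): 1.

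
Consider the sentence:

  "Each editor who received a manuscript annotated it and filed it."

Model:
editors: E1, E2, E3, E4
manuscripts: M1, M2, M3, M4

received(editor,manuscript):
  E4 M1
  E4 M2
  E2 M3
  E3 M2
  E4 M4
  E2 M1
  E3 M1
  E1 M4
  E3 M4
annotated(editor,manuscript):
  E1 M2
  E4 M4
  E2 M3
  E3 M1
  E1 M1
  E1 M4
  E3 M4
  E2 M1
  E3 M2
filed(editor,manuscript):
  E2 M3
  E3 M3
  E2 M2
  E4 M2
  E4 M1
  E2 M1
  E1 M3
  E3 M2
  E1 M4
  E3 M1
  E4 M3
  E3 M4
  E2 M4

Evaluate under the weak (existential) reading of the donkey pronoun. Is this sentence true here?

"it" takes "a manuscript" as antecedent — a donkey pronoun bound across the clause boundary.
Weak reading: every editor e with some received-manuscript has at least one received-manuscript m such that annotated(e,m) ∧ filed(e,m).
Per editor: E1:✓  E2:✓  E3:✓  E4:✗
E4 has no witness among its received-manuscripts.

False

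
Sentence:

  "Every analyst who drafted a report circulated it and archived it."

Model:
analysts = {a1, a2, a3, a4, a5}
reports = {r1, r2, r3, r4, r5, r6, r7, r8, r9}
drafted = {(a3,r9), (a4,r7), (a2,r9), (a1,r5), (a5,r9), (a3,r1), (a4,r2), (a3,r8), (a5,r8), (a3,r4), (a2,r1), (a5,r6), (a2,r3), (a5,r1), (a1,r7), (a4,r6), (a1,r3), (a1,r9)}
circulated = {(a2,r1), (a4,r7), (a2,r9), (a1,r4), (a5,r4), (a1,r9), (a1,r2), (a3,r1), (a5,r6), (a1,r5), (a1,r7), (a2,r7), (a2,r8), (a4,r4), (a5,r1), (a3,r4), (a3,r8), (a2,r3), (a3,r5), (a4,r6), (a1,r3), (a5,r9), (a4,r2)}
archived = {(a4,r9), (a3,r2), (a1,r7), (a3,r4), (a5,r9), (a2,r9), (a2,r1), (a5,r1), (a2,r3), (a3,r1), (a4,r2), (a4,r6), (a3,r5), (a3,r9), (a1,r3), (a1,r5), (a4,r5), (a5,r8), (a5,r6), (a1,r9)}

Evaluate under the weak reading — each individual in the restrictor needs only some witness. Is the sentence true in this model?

"it" takes "a report" as antecedent — a donkey pronoun bound across the clause boundary.
Weak reading: every analyst a with some drafted-report has at least one drafted-report r such that circulated(a,r) ∧ archived(a,r).
Per analyst: a1:✓  a2:✓  a3:✓  a4:✓  a5:✓
Every analyst in the restrictor has a witness.

True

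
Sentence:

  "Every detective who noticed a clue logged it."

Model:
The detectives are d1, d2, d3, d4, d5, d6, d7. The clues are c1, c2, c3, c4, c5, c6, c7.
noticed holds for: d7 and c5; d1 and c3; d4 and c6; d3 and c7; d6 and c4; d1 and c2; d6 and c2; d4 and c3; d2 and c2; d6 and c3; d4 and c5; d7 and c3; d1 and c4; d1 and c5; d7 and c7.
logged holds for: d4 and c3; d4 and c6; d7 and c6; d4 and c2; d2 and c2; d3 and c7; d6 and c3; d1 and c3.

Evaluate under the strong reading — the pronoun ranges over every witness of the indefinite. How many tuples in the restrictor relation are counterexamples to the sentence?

9

"it" takes "a clue" as antecedent — a donkey pronoun bound across the clause boundary.
Strong reading: for every (d,c) with noticed(d,c), logged(d,c).
Restrictor pairs: (d1,c2) ✗  (d1,c3) ✓  (d1,c4) ✗  (d1,c5) ✗  (d2,c2) ✓  (d3,c7) ✓  (d4,c3) ✓  (d4,c5) ✗  (d4,c6) ✓  (d6,c2) ✗  (d6,c3) ✓  (d6,c4) ✗  (d7,c3) ✗  (d7,c5) ✗  (d7,c7) ✗
Counterexamples (restrictor pairs failing the scope): 9.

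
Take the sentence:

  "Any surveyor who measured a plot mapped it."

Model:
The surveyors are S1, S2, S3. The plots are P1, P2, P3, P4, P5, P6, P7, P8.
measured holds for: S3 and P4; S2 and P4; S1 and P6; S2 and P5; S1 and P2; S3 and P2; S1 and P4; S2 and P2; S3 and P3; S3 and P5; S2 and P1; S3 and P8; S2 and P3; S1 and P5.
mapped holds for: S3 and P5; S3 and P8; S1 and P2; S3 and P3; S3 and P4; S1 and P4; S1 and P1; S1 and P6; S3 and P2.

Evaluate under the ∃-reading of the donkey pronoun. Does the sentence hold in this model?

False

"it" takes "a plot" as antecedent — a donkey pronoun bound across the clause boundary.
Weak reading: every surveyor s with some measured-plot has at least one measured-plot p such that mapped(s,p).
Per surveyor: S1:✓  S2:✗  S3:✓
S2 has no witness among its measured-plots.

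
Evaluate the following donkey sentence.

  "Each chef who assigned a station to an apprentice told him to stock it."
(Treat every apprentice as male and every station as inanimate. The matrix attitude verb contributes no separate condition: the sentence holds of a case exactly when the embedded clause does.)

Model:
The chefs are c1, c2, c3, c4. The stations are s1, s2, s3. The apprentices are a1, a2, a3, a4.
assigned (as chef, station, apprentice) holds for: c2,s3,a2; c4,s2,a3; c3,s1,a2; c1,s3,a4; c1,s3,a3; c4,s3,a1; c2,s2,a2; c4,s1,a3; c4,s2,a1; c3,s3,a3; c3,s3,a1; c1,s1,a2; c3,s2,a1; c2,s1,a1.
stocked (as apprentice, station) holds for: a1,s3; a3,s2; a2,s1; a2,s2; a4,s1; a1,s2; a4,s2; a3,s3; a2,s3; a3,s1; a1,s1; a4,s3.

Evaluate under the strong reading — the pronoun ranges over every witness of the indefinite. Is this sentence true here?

True

"him" takes "an apprentice" as antecedent and "it" takes "a station"; both are donkey pronouns co-varying with the restrictor.
Strong reading: for every (c,s,a) with assigned(c,s,a), stocked(a,s).
Restrictor triples: (c1,s1,a2)→stocked(a2,s1) ✓  (c1,s3,a3)→stocked(a3,s3) ✓  (c1,s3,a4)→stocked(a4,s3) ✓  (c2,s1,a1)→stocked(a1,s1) ✓  (c2,s2,a2)→stocked(a2,s2) ✓  (c2,s3,a2)→stocked(a2,s3) ✓  (c3,s1,a2)→stocked(a2,s1) ✓  (c3,s2,a1)→stocked(a1,s2) ✓  (c3,s3,a1)→stocked(a1,s3) ✓  (c3,s3,a3)→stocked(a3,s3) ✓  (c4,s1,a3)→stocked(a3,s1) ✓  (c4,s2,a1)→stocked(a1,s2) ✓  (c4,s2,a3)→stocked(a3,s2) ✓  (c4,s3,a1)→stocked(a1,s3) ✓
Every restrictor triple satisfies the scope.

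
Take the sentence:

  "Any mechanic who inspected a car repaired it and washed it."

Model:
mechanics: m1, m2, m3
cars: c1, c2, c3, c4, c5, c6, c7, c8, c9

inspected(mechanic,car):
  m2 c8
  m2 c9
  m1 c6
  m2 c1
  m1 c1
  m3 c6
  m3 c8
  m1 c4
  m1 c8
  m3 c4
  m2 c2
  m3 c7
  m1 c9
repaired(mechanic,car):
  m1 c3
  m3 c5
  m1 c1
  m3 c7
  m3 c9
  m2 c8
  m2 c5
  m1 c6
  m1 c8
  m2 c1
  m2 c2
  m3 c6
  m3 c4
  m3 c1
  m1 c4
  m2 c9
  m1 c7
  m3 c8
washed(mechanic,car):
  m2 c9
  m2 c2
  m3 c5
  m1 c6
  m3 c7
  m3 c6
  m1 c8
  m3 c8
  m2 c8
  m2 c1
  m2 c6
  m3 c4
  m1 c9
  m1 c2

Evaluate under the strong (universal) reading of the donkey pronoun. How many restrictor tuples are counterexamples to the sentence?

"it" takes "a car" as antecedent — a donkey pronoun bound across the clause boundary.
Strong reading: for every (m,c) with inspected(m,c), repaired(m,c) ∧ washed(m,c).
Restrictor pairs: (m1,c1) ✗  (m1,c4) ✗  (m1,c6) ✓  (m1,c8) ✓  (m1,c9) ✗  (m2,c1) ✓  (m2,c2) ✓  (m2,c8) ✓  (m2,c9) ✓  (m3,c4) ✓  (m3,c6) ✓  (m3,c7) ✓  (m3,c8) ✓
Counterexamples (restrictor pairs failing the scope): 3.

3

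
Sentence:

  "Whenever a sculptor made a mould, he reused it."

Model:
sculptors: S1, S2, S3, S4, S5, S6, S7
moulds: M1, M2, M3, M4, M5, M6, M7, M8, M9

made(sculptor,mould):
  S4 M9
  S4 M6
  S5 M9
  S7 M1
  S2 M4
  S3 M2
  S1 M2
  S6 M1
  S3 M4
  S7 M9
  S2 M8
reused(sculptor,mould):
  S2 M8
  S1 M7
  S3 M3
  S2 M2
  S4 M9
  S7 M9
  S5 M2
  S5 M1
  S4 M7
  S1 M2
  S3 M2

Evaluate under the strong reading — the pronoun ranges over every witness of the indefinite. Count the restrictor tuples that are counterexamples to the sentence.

6

"it" takes "a mould" as antecedent — a donkey pronoun bound across the clause boundary.
Strong reading: for every (s,m) with made(s,m), reused(s,m).
Restrictor pairs: (S1,M2) ✓  (S2,M4) ✗  (S2,M8) ✓  (S3,M2) ✓  (S3,M4) ✗  (S4,M6) ✗  (S4,M9) ✓  (S5,M9) ✗  (S6,M1) ✗  (S7,M1) ✗  (S7,M9) ✓
Counterexamples (restrictor pairs failing the scope): 6.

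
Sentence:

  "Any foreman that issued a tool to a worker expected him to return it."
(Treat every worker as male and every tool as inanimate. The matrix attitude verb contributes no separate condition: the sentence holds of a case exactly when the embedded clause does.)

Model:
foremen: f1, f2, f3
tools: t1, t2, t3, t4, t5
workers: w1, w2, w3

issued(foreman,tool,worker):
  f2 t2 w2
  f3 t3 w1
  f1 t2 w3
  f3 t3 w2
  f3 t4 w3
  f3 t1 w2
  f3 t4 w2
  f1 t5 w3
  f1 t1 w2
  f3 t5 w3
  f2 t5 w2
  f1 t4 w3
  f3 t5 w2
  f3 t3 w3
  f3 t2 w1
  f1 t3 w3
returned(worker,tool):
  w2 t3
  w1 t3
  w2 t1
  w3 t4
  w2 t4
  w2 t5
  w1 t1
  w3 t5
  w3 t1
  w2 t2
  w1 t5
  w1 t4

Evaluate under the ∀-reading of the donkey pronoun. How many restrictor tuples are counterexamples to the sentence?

4

"him" takes "a worker" as antecedent and "it" takes "a tool"; both are donkey pronouns co-varying with the restrictor.
Strong reading: for every (f,t,w) with issued(f,t,w), returned(w,t).
Restrictor triples: (f1,t1,w2)→returned(w2,t1) ✓  (f1,t2,w3)→returned(w3,t2) ✗  (f1,t3,w3)→returned(w3,t3) ✗  (f1,t4,w3)→returned(w3,t4) ✓  (f1,t5,w3)→returned(w3,t5) ✓  (f2,t2,w2)→returned(w2,t2) ✓  (f2,t5,w2)→returned(w2,t5) ✓  (f3,t1,w2)→returned(w2,t1) ✓  (f3,t2,w1)→returned(w1,t2) ✗  (f3,t3,w1)→returned(w1,t3) ✓  (f3,t3,w2)→returned(w2,t3) ✓  (f3,t3,w3)→returned(w3,t3) ✗  (f3,t4,w2)→returned(w2,t4) ✓  (f3,t4,w3)→returned(w3,t4) ✓  (f3,t5,w2)→returned(w2,t5) ✓  (f3,t5,w3)→returned(w3,t5) ✓
Counterexamples (restrictor triples failing the scope): 4.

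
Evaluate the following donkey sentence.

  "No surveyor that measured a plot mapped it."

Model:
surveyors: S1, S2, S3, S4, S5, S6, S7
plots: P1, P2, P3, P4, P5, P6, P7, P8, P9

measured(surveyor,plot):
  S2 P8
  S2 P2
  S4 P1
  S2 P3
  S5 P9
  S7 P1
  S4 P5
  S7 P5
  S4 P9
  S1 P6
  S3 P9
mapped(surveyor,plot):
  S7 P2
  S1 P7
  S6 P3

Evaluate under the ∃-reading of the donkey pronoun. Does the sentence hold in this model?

"it" takes "a plot" as antecedent — a donkey pronoun bound across the clause boundary.
Truth condition: for no (s,p) with measured(s,p) does mapped(s,p) hold.
Restrictor pairs — does the scope hold? (S1,P6):fails  (S2,P2):fails  (S2,P3):fails  (S2,P8):fails  (S3,P9):fails  (S4,P1):fails  (S4,P5):fails  (S4,P9):fails  (S5,P9):fails  (S7,P1):fails  (S7,P5):fails
Scope holds for no restrictor pair, so the sentence is true.

True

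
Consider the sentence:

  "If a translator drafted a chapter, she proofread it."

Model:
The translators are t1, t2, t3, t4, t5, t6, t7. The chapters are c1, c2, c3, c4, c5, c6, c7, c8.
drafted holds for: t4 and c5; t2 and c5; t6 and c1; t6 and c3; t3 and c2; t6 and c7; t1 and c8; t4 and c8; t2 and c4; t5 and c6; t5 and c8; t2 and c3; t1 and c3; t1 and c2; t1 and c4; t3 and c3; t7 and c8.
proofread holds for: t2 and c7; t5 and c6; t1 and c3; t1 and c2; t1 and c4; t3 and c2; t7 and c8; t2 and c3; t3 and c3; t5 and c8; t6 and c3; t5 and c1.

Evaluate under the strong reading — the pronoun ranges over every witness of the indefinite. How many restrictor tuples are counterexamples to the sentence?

"it" takes "a chapter" as antecedent — a donkey pronoun bound across the clause boundary.
Strong reading: for every (t,c) with drafted(t,c), proofread(t,c).
Restrictor pairs: (t1,c2) ✓  (t1,c3) ✓  (t1,c4) ✓  (t1,c8) ✗  (t2,c3) ✓  (t2,c4) ✗  (t2,c5) ✗  (t3,c2) ✓  (t3,c3) ✓  (t4,c5) ✗  (t4,c8) ✗  (t5,c6) ✓  (t5,c8) ✓  (t6,c1) ✗  (t6,c3) ✓  (t6,c7) ✗  (t7,c8) ✓
Counterexamples (restrictor pairs failing the scope): 7.

7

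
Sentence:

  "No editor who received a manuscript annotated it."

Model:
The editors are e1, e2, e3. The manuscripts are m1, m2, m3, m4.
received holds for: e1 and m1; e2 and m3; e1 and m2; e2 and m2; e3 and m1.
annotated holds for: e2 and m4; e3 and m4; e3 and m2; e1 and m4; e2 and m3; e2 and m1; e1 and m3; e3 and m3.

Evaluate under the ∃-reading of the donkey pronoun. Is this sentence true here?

False

"it" takes "a manuscript" as antecedent — a donkey pronoun bound across the clause boundary.
Truth condition: for no (e,m) with received(e,m) does annotated(e,m) hold.
Restrictor pairs — does the scope hold? (e1,m1):fails  (e1,m2):fails  (e2,m2):fails  (e2,m3):holds  (e3,m1):fails
Scope holds for 1 pair(s), so the sentence is false.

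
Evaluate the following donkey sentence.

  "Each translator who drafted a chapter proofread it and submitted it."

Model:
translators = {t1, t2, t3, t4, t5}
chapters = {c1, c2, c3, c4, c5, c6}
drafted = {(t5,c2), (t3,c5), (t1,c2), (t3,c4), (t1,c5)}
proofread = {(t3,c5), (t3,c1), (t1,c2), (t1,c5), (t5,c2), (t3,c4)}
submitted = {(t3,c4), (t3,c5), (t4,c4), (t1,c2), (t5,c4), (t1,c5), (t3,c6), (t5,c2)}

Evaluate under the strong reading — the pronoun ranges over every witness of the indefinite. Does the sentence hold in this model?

"it" takes "a chapter" as antecedent — a donkey pronoun bound across the clause boundary.
Strong reading: for every (t,c) with drafted(t,c), proofread(t,c) ∧ submitted(t,c).
Restrictor pairs: (t1,c2) ✓  (t1,c5) ✓  (t3,c4) ✓  (t3,c5) ✓  (t5,c2) ✓
Every restrictor pair satisfies the scope.

True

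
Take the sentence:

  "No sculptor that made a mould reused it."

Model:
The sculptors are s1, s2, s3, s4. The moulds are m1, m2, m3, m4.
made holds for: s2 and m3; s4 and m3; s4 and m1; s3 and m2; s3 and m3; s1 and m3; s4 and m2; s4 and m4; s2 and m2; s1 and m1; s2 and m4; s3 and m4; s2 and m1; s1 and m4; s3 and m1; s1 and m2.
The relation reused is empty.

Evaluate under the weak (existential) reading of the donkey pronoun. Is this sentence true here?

True

"it" takes "a mould" as antecedent — a donkey pronoun bound across the clause boundary.
Truth condition: for no (s,m) with made(s,m) does reused(s,m) hold.
Restrictor pairs — does the scope hold? (s1,m1):fails  (s1,m2):fails  (s1,m3):fails  (s1,m4):fails  (s2,m1):fails  (s2,m2):fails  (s2,m3):fails  (s2,m4):fails  (s3,m1):fails  (s3,m2):fails  (s3,m3):fails  (s3,m4):fails  (s4,m1):fails  (s4,m2):fails  (s4,m3):fails  (s4,m4):fails
Scope holds for no restrictor pair, so the sentence is true.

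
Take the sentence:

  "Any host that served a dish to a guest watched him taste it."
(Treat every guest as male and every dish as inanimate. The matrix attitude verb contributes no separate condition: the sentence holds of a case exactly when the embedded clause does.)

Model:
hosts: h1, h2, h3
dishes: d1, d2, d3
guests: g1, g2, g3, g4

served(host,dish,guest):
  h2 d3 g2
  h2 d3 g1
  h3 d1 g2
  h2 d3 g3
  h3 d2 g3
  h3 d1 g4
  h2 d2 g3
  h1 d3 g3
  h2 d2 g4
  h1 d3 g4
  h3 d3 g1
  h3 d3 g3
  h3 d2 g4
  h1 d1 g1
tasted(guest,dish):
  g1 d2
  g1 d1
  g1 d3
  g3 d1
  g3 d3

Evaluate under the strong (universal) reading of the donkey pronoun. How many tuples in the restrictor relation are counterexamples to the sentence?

8

"him" takes "a guest" as antecedent and "it" takes "a dish"; both are donkey pronouns co-varying with the restrictor.
Strong reading: for every (h,d,g) with served(h,d,g), tasted(g,d).
Restrictor triples: (h1,d1,g1)→tasted(g1,d1) ✓  (h1,d3,g3)→tasted(g3,d3) ✓  (h1,d3,g4)→tasted(g4,d3) ✗  (h2,d2,g3)→tasted(g3,d2) ✗  (h2,d2,g4)→tasted(g4,d2) ✗  (h2,d3,g1)→tasted(g1,d3) ✓  (h2,d3,g2)→tasted(g2,d3) ✗  (h2,d3,g3)→tasted(g3,d3) ✓  (h3,d1,g2)→tasted(g2,d1) ✗  (h3,d1,g4)→tasted(g4,d1) ✗  (h3,d2,g3)→tasted(g3,d2) ✗  (h3,d2,g4)→tasted(g4,d2) ✗  (h3,d3,g1)→tasted(g1,d3) ✓  (h3,d3,g3)→tasted(g3,d3) ✓
Counterexamples (restrictor triples failing the scope): 8.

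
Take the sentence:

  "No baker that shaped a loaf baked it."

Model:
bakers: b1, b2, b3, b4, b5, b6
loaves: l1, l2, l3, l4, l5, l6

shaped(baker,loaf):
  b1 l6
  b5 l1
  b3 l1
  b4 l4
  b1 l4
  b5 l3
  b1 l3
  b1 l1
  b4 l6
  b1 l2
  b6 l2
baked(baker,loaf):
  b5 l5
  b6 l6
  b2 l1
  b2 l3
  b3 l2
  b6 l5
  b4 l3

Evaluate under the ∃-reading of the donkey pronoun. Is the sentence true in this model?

True

"it" takes "a loaf" as antecedent — a donkey pronoun bound across the clause boundary.
Truth condition: for no (b,l) with shaped(b,l) does baked(b,l) hold.
Restrictor pairs — does the scope hold? (b1,l1):fails  (b1,l2):fails  (b1,l3):fails  (b1,l4):fails  (b1,l6):fails  (b3,l1):fails  (b4,l4):fails  (b4,l6):fails  (b5,l1):fails  (b5,l3):fails  (b6,l2):fails
Scope holds for no restrictor pair, so the sentence is true.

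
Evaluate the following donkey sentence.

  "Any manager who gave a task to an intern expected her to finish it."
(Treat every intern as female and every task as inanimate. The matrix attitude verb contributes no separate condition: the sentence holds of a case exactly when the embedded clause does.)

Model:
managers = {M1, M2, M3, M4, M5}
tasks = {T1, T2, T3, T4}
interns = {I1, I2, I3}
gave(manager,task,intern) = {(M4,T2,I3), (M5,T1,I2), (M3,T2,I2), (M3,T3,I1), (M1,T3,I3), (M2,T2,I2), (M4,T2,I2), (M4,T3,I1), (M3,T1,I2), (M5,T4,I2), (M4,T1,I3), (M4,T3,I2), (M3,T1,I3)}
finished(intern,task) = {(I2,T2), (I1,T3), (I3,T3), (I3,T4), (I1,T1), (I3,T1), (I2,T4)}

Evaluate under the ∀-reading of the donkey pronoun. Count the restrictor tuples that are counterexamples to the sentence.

"her" takes "an intern" as antecedent and "it" takes "a task"; both are donkey pronouns co-varying with the restrictor.
Strong reading: for every (m,t,i) with gave(m,t,i), finished(i,t).
Restrictor triples: (M1,T3,I3)→finished(I3,T3) ✓  (M2,T2,I2)→finished(I2,T2) ✓  (M3,T1,I2)→finished(I2,T1) ✗  (M3,T1,I3)→finished(I3,T1) ✓  (M3,T2,I2)→finished(I2,T2) ✓  (M3,T3,I1)→finished(I1,T3) ✓  (M4,T1,I3)→finished(I3,T1) ✓  (M4,T2,I2)→finished(I2,T2) ✓  (M4,T2,I3)→finished(I3,T2) ✗  (M4,T3,I1)→finished(I1,T3) ✓  (M4,T3,I2)→finished(I2,T3) ✗  (M5,T1,I2)→finished(I2,T1) ✗  (M5,T4,I2)→finished(I2,T4) ✓
Counterexamples (restrictor triples failing the scope): 4.

4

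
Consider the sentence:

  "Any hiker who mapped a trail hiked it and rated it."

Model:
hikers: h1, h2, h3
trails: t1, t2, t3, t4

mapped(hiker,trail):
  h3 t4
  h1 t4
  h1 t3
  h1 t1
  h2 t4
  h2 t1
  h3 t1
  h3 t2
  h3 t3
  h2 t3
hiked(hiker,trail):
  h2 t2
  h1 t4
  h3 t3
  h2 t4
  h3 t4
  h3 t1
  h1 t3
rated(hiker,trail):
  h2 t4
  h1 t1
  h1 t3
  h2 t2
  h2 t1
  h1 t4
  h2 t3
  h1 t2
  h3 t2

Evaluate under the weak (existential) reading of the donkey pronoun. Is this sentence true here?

False

"it" takes "a trail" as antecedent — a donkey pronoun bound across the clause boundary.
Weak reading: every hiker h with some mapped-trail has at least one mapped-trail t such that hiked(h,t) ∧ rated(h,t).
Per hiker: h1:✓  h2:✓  h3:✗
h3 has no witness among its mapped-trails.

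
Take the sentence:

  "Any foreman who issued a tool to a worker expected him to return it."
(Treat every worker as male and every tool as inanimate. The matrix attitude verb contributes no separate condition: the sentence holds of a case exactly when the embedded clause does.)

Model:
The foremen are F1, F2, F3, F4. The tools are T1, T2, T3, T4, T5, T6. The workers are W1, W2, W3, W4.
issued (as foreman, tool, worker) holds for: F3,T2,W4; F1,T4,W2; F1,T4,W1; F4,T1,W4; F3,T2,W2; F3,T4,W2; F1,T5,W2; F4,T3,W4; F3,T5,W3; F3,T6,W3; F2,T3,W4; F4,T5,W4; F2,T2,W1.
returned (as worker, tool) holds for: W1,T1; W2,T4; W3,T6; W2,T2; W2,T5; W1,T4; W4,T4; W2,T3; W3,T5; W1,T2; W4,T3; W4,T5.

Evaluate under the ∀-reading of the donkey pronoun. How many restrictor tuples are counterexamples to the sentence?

2

"him" takes "a worker" as antecedent and "it" takes "a tool"; both are donkey pronouns co-varying with the restrictor.
Strong reading: for every (f,t,w) with issued(f,t,w), returned(w,t).
Restrictor triples: (F1,T4,W1)→returned(W1,T4) ✓  (F1,T4,W2)→returned(W2,T4) ✓  (F1,T5,W2)→returned(W2,T5) ✓  (F2,T2,W1)→returned(W1,T2) ✓  (F2,T3,W4)→returned(W4,T3) ✓  (F3,T2,W2)→returned(W2,T2) ✓  (F3,T2,W4)→returned(W4,T2) ✗  (F3,T4,W2)→returned(W2,T4) ✓  (F3,T5,W3)→returned(W3,T5) ✓  (F3,T6,W3)→returned(W3,T6) ✓  (F4,T1,W4)→returned(W4,T1) ✗  (F4,T3,W4)→returned(W4,T3) ✓  (F4,T5,W4)→returned(W4,T5) ✓
Counterexamples (restrictor triples failing the scope): 2.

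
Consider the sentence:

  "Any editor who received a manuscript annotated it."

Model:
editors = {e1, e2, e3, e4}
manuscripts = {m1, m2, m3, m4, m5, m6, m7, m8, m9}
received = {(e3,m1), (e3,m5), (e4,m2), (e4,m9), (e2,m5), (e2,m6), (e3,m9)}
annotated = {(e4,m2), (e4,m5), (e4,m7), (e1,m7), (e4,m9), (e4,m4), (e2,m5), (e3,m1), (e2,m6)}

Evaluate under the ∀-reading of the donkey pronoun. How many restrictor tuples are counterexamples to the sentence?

"it" takes "a manuscript" as antecedent — a donkey pronoun bound across the clause boundary.
Strong reading: for every (e,m) with received(e,m), annotated(e,m).
Restrictor pairs: (e2,m5) ✓  (e2,m6) ✓  (e3,m1) ✓  (e3,m5) ✗  (e3,m9) ✗  (e4,m2) ✓  (e4,m9) ✓
Counterexamples (restrictor pairs failing the scope): 2.

2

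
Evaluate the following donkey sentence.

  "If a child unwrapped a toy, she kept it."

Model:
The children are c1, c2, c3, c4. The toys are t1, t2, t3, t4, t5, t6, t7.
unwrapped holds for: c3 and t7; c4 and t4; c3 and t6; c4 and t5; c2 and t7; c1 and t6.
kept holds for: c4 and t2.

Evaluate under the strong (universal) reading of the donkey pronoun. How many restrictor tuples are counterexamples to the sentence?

6

"it" takes "a toy" as antecedent — a donkey pronoun bound across the clause boundary.
Strong reading: for every (c,t) with unwrapped(c,t), kept(c,t).
Restrictor pairs: (c1,t6) ✗  (c2,t7) ✗  (c3,t6) ✗  (c3,t7) ✗  (c4,t4) ✗  (c4,t5) ✗
Counterexamples (restrictor pairs failing the scope): 6.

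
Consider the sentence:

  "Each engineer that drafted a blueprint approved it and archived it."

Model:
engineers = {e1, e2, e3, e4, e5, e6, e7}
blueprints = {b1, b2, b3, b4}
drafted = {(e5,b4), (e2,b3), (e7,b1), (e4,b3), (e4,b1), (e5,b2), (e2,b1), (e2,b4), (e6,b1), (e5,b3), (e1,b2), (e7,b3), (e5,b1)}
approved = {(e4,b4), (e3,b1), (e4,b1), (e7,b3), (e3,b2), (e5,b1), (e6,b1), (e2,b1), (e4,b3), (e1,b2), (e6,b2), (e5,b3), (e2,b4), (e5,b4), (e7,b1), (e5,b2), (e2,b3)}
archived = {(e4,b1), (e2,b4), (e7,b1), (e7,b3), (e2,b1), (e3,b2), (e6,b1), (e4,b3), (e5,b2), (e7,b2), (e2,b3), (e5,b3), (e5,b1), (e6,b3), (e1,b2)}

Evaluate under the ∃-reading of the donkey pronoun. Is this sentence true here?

"it" takes "a blueprint" as antecedent — a donkey pronoun bound across the clause boundary.
Weak reading: every engineer e with some drafted-blueprint has at least one drafted-blueprint b such that approved(e,b) ∧ archived(e,b).
Per engineer: e1:✓  e2:✓  e4:✓  e5:✓  e6:✓  e7:✓
Every engineer in the restrictor has a witness.

True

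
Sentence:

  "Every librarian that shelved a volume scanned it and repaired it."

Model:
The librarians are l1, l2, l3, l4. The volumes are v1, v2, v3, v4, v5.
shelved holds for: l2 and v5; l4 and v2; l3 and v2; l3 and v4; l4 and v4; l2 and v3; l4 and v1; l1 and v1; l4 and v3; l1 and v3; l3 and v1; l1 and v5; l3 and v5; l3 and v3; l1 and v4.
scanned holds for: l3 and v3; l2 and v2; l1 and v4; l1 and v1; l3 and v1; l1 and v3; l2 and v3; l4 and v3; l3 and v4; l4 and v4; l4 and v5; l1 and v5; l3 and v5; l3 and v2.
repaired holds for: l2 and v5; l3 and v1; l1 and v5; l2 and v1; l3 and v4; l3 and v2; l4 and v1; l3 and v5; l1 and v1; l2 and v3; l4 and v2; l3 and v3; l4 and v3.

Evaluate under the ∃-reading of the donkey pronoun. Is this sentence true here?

"it" takes "a volume" as antecedent — a donkey pronoun bound across the clause boundary.
Weak reading: every librarian l with some shelved-volume has at least one shelved-volume v such that scanned(l,v) ∧ repaired(l,v).
Per librarian: l1:✓  l2:✓  l3:✓  l4:✓
Every librarian in the restrictor has a witness.

True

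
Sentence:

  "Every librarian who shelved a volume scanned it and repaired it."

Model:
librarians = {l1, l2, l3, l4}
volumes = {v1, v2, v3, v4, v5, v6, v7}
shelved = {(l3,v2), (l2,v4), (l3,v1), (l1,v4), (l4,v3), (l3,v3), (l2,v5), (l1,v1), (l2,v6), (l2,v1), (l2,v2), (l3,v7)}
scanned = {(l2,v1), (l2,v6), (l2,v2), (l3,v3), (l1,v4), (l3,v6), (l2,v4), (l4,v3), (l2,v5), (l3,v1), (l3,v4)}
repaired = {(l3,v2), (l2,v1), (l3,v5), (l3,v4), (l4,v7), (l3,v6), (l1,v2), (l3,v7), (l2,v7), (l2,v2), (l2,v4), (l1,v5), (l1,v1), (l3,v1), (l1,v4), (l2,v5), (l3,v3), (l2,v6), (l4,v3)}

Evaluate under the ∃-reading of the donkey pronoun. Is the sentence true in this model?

"it" takes "a volume" as antecedent — a donkey pronoun bound across the clause boundary.
Weak reading: every librarian l with some shelved-volume has at least one shelved-volume v such that scanned(l,v) ∧ repaired(l,v).
Per librarian: l1:✓  l2:✓  l3:✓  l4:✓
Every librarian in the restrictor has a witness.

True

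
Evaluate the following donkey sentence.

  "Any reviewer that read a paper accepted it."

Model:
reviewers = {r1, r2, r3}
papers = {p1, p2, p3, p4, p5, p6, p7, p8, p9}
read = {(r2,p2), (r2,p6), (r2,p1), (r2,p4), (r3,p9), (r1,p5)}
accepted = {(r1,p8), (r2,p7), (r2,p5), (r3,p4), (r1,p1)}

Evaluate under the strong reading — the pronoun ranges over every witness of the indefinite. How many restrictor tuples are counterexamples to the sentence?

"it" takes "a paper" as antecedent — a donkey pronoun bound across the clause boundary.
Strong reading: for every (r,p) with read(r,p), accepted(r,p).
Restrictor pairs: (r1,p5) ✗  (r2,p1) ✗  (r2,p2) ✗  (r2,p4) ✗  (r2,p6) ✗  (r3,p9) ✗
Counterexamples (restrictor pairs failing the scope): 6.

6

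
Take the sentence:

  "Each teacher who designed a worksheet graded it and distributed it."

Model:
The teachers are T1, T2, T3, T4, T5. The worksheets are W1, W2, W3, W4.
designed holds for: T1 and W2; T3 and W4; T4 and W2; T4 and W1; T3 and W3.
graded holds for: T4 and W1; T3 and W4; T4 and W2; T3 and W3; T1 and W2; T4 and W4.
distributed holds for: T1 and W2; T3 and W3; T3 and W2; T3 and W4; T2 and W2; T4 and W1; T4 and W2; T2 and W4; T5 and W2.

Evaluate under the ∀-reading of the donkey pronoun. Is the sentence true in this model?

"it" takes "a worksheet" as antecedent — a donkey pronoun bound across the clause boundary.
Strong reading: for every (t,w) with designed(t,w), graded(t,w) ∧ distributed(t,w).
Restrictor pairs: (T1,W2) ✓  (T3,W3) ✓  (T3,W4) ✓  (T4,W1) ✓  (T4,W2) ✓
Every restrictor pair satisfies the scope.

True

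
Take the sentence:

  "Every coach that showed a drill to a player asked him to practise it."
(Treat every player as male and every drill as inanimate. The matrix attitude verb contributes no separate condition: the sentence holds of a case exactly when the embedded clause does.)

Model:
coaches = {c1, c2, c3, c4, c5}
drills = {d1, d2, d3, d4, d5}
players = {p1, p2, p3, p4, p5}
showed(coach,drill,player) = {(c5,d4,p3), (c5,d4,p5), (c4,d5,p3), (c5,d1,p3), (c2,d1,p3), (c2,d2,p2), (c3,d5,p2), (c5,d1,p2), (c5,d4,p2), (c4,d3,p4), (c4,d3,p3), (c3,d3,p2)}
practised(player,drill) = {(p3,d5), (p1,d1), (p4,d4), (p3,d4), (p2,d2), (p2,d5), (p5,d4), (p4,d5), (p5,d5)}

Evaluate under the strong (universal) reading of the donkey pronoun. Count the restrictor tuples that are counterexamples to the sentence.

7

"him" takes "a player" as antecedent and "it" takes "a drill"; both are donkey pronouns co-varying with the restrictor.
Strong reading: for every (c,d,p) with showed(c,d,p), practised(p,d).
Restrictor triples: (c2,d1,p3)→practised(p3,d1) ✗  (c2,d2,p2)→practised(p2,d2) ✓  (c3,d3,p2)→practised(p2,d3) ✗  (c3,d5,p2)→practised(p2,d5) ✓  (c4,d3,p3)→practised(p3,d3) ✗  (c4,d3,p4)→practised(p4,d3) ✗  (c4,d5,p3)→practised(p3,d5) ✓  (c5,d1,p2)→practised(p2,d1) ✗  (c5,d1,p3)→practised(p3,d1) ✗  (c5,d4,p2)→practised(p2,d4) ✗  (c5,d4,p3)→practised(p3,d4) ✓  (c5,d4,p5)→practised(p5,d4) ✓
Counterexamples (restrictor triples failing the scope): 7.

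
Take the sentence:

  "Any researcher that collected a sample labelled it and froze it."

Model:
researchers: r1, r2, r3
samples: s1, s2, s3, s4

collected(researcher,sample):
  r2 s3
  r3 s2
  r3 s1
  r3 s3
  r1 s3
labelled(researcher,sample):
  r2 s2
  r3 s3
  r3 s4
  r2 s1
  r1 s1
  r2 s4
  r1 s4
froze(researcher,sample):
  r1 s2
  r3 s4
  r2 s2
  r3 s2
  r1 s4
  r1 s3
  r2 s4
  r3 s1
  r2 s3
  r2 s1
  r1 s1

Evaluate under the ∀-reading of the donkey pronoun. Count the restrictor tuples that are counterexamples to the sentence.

5

"it" takes "a sample" as antecedent — a donkey pronoun bound across the clause boundary.
Strong reading: for every (r,s) with collected(r,s), labelled(r,s) ∧ froze(r,s).
Restrictor pairs: (r1,s3) ✗  (r2,s3) ✗  (r3,s1) ✗  (r3,s2) ✗  (r3,s3) ✗
Counterexamples (restrictor pairs failing the scope): 5.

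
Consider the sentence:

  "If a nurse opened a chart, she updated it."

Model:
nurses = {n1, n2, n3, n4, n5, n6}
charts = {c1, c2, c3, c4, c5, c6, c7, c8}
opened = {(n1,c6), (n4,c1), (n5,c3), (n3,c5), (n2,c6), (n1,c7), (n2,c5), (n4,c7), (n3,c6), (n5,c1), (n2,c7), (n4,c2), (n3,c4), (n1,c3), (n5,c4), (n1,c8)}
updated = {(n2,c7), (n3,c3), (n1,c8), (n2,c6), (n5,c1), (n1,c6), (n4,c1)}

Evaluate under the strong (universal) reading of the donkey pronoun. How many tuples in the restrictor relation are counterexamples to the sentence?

10

"it" takes "a chart" as antecedent — a donkey pronoun bound across the clause boundary.
Strong reading: for every (n,c) with opened(n,c), updated(n,c).
Restrictor pairs: (n1,c3) ✗  (n1,c6) ✓  (n1,c7) ✗  (n1,c8) ✓  (n2,c5) ✗  (n2,c6) ✓  (n2,c7) ✓  (n3,c4) ✗  (n3,c5) ✗  (n3,c6) ✗  (n4,c1) ✓  (n4,c2) ✗  (n4,c7) ✗  (n5,c1) ✓  (n5,c3) ✗  (n5,c4) ✗
Counterexamples (restrictor pairs failing the scope): 10.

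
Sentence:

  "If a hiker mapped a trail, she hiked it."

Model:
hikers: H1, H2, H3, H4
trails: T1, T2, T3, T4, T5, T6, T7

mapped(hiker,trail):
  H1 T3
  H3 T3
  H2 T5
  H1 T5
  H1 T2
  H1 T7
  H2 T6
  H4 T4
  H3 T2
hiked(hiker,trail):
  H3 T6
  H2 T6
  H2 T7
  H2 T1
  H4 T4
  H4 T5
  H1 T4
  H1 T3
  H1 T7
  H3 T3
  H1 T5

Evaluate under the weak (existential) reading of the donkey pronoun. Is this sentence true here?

True

"it" takes "a trail" as antecedent — a donkey pronoun bound across the clause boundary.
Weak reading: every hiker h with some mapped-trail has at least one mapped-trail t such that hiked(h,t).
Per hiker: H1:✓  H2:✓  H3:✓  H4:✓
Every hiker in the restrictor has a witness.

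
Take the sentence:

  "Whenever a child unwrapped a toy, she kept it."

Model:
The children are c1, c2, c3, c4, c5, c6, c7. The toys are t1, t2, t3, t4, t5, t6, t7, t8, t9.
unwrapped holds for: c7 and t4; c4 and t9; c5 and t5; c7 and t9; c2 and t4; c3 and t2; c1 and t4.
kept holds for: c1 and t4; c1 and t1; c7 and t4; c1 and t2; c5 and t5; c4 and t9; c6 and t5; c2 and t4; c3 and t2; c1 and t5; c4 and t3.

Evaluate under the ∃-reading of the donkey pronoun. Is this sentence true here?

"it" takes "a toy" as antecedent — a donkey pronoun bound across the clause boundary.
Weak reading: every child c with some unwrapped-toy has at least one unwrapped-toy t such that kept(c,t).
Per child: c1:✓  c2:✓  c3:✓  c4:✓  c5:✓  c7:✓
Every child in the restrictor has a witness.

True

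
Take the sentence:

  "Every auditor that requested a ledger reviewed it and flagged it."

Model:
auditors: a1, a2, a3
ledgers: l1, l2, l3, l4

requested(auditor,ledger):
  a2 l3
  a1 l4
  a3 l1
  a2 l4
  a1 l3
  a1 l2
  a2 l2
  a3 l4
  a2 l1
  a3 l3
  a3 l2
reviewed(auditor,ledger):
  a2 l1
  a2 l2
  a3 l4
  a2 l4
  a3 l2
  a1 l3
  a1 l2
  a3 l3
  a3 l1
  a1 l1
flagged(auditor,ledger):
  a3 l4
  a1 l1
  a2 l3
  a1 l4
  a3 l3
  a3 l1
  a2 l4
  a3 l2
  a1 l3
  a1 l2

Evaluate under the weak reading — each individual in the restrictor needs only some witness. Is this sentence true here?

"it" takes "a ledger" as antecedent — a donkey pronoun bound across the clause boundary.
Weak reading: every auditor a with some requested-ledger has at least one requested-ledger l such that reviewed(a,l) ∧ flagged(a,l).
Per auditor: a1:✓  a2:✓  a3:✓
Every auditor in the restrictor has a witness.

True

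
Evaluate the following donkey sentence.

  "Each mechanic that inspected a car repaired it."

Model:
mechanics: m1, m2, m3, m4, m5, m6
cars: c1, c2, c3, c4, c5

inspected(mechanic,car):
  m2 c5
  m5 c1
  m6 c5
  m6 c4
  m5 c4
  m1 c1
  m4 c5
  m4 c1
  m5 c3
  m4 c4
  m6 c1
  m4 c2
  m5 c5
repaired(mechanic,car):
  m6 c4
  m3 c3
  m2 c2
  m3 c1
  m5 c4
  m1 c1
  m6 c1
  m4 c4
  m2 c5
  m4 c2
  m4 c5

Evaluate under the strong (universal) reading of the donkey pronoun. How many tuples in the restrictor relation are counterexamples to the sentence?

"it" takes "a car" as antecedent — a donkey pronoun bound across the clause boundary.
Strong reading: for every (m,c) with inspected(m,c), repaired(m,c).
Restrictor pairs: (m1,c1) ✓  (m2,c5) ✓  (m4,c1) ✗  (m4,c2) ✓  (m4,c4) ✓  (m4,c5) ✓  (m5,c1) ✗  (m5,c3) ✗  (m5,c4) ✓  (m5,c5) ✗  (m6,c1) ✓  (m6,c4) ✓  (m6,c5) ✗
Counterexamples (restrictor pairs failing the scope): 5.

5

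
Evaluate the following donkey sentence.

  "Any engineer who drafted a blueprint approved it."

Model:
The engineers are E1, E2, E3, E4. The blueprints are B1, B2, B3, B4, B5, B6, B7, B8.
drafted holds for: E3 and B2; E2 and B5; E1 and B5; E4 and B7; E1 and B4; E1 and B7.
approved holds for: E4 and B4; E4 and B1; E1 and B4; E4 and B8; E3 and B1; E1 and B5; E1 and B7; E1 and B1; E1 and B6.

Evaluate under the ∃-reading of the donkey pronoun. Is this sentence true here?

False

"it" takes "a blueprint" as antecedent — a donkey pronoun bound across the clause boundary.
Weak reading: every engineer e with some drafted-blueprint has at least one drafted-blueprint b such that approved(e,b).
Per engineer: E1:✓  E2:✗  E3:✗  E4:✗
E2 has no witness among its drafted-blueprints.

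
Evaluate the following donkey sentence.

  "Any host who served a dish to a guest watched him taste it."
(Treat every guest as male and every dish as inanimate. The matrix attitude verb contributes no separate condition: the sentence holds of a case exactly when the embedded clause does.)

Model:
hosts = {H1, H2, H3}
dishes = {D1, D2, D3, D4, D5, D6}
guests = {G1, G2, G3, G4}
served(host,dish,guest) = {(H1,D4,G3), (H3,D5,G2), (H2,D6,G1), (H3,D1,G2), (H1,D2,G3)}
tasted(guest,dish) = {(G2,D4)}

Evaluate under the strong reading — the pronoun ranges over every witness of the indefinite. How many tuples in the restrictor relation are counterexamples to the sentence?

5

"him" takes "a guest" as antecedent and "it" takes "a dish"; both are donkey pronouns co-varying with the restrictor.
Strong reading: for every (h,d,g) with served(h,d,g), tasted(g,d).
Restrictor triples: (H1,D2,G3)→tasted(G3,D2) ✗  (H1,D4,G3)→tasted(G3,D4) ✗  (H2,D6,G1)→tasted(G1,D6) ✗  (H3,D1,G2)→tasted(G2,D1) ✗  (H3,D5,G2)→tasted(G2,D5) ✗
Counterexamples (restrictor triples failing the scope): 5.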